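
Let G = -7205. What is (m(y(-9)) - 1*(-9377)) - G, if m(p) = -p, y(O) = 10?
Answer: 16572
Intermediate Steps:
(m(y(-9)) - 1*(-9377)) - G = (-1*10 - 1*(-9377)) - 1*(-7205) = (-10 + 9377) + 7205 = 9367 + 7205 = 16572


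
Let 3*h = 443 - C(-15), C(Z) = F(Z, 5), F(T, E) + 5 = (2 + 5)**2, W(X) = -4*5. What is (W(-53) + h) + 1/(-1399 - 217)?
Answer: 182607/1616 ≈ 113.00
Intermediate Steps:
W(X) = -20
F(T, E) = 44 (F(T, E) = -5 + (2 + 5)**2 = -5 + 7**2 = -5 + 49 = 44)
C(Z) = 44
h = 133 (h = (443 - 1*44)/3 = (443 - 44)/3 = (1/3)*399 = 133)
(W(-53) + h) + 1/(-1399 - 217) = (-20 + 133) + 1/(-1399 - 217) = 113 + 1/(-1616) = 113 - 1/1616 = 182607/1616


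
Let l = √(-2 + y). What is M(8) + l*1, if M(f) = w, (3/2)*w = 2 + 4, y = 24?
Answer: 4 + √22 ≈ 8.6904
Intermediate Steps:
l = √22 (l = √(-2 + 24) = √22 ≈ 4.6904)
w = 4 (w = 2*(2 + 4)/3 = (⅔)*6 = 4)
M(f) = 4
M(8) + l*1 = 4 + √22*1 = 4 + √22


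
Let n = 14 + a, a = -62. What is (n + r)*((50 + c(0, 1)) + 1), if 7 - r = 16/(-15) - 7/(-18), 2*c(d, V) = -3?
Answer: -39919/20 ≈ -1995.9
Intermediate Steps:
c(d, V) = -3/2 (c(d, V) = (1/2)*(-3) = -3/2)
n = -48 (n = 14 - 62 = -48)
r = 691/90 (r = 7 - (16/(-15) - 7/(-18)) = 7 - (16*(-1/15) - 7*(-1/18)) = 7 - (-16/15 + 7/18) = 7 - 1*(-61/90) = 7 + 61/90 = 691/90 ≈ 7.6778)
(n + r)*((50 + c(0, 1)) + 1) = (-48 + 691/90)*((50 - 3/2) + 1) = -3629*(97/2 + 1)/90 = -3629/90*99/2 = -39919/20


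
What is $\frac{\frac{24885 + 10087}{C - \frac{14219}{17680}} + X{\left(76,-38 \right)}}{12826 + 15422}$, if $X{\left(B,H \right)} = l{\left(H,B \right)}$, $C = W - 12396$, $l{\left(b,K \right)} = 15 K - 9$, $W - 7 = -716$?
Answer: $\frac{349060621}{8738800488} \approx 0.039944$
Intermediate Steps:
$W = -709$ ($W = 7 - 716 = -709$)
$l{\left(b,K \right)} = -9 + 15 K$
$C = -13105$ ($C = -709 - 12396 = -13105$)
$X{\left(B,H \right)} = -9 + 15 B$
$\frac{\frac{24885 + 10087}{C - \frac{14219}{17680}} + X{\left(76,-38 \right)}}{12826 + 15422} = \frac{\frac{24885 + 10087}{-13105 - \frac{14219}{17680}} + \left(-9 + 15 \cdot 76\right)}{12826 + 15422} = \frac{\frac{34972}{-13105 - \frac{14219}{17680}} + \left(-9 + 1140\right)}{28248} = \left(\frac{34972}{-13105 - \frac{14219}{17680}} + 1131\right) \frac{1}{28248} = \left(\frac{34972}{- \frac{231710619}{17680}} + 1131\right) \frac{1}{28248} = \left(34972 \left(- \frac{17680}{231710619}\right) + 1131\right) \frac{1}{28248} = \left(- \frac{88329280}{33101517} + 1131\right) \frac{1}{28248} = \frac{37349486447}{33101517} \cdot \frac{1}{28248} = \frac{349060621}{8738800488}$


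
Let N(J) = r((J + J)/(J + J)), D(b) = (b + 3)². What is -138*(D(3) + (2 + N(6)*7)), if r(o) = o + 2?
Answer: -8142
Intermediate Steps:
r(o) = 2 + o
D(b) = (3 + b)²
N(J) = 3 (N(J) = 2 + (J + J)/(J + J) = 2 + (2*J)/((2*J)) = 2 + (2*J)*(1/(2*J)) = 2 + 1 = 3)
-138*(D(3) + (2 + N(6)*7)) = -138*((3 + 3)² + (2 + 3*7)) = -138*(6² + (2 + 21)) = -138*(36 + 23) = -138*59 = -8142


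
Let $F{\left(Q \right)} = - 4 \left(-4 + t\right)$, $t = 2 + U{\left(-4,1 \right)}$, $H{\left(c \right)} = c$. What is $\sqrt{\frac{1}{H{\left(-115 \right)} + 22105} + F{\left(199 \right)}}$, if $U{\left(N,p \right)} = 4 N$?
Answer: $\frac{\sqrt{34816349190}}{21990} \approx 8.4853$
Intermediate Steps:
$t = -14$ ($t = 2 + 4 \left(-4\right) = 2 - 16 = -14$)
$F{\left(Q \right)} = 72$ ($F{\left(Q \right)} = - 4 \left(-4 - 14\right) = \left(-4\right) \left(-18\right) = 72$)
$\sqrt{\frac{1}{H{\left(-115 \right)} + 22105} + F{\left(199 \right)}} = \sqrt{\frac{1}{-115 + 22105} + 72} = \sqrt{\frac{1}{21990} + 72} = \sqrt{\frac{1583281}{21990}} = \frac{\sqrt{34816349190}}{21990}$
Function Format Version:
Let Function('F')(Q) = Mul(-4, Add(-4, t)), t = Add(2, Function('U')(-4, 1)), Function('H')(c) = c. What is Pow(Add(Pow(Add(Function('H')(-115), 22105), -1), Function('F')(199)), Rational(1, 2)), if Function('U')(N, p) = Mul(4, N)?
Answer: Mul(Rational(1, 21990), Pow(34816349190, Rational(1, 2))) ≈ 8.4853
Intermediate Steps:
t = -14 (t = Add(2, Mul(4, -4)) = Add(2, -16) = -14)
Function('F')(Q) = 72 (Function('F')(Q) = Mul(-4, Add(-4, -14)) = Mul(-4, -18) = 72)
Pow(Add(Pow(Add(Function('H')(-115), 22105), -1), Function('F')(199)), Rational(1, 2)) = Pow(Add(Pow(Add(-115, 22105), -1), 72), Rational(1, 2)) = Pow(Add(Pow(21990, -1), 72), Rational(1, 2)) = Pow(Add(Rational(1, 21990), 72), Rational(1, 2)) = Pow(Rational(1583281, 21990), Rational(1, 2)) = Mul(Rational(1, 21990), Pow(34816349190, Rational(1, 2)))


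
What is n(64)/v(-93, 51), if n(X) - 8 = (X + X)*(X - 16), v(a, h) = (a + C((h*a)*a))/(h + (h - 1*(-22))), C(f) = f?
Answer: 12304/7113 ≈ 1.7298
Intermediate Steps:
v(a, h) = (a + h*a**2)/(22 + 2*h) (v(a, h) = (a + (h*a)*a)/(h + (h - 1*(-22))) = (a + (a*h)*a)/(h + (h + 22)) = (a + h*a**2)/(h + (22 + h)) = (a + h*a**2)/(22 + 2*h))
n(X) = 8 + 2*X*(-16 + X) (n(X) = 8 + (X + X)*(X - 16) = 8 + (2*X)*(-16 + X) = 8 + 2*X*(-16 + X))
n(64)/v(-93, 51) = (8 - 32*64 + 2*64**2)/(((1/2)*(-93)*(1 - 93*51)/(11 + 51))) = (8 - 2048 + 2*4096)/(((1/2)*(-93)*(1 - 4743)/62)) = (8 - 2048 + 8192)/(((1/2)*(-93)*(1/62)*(-4742))) = 6152/(7113/2) = 6152*(2/7113) = 12304/7113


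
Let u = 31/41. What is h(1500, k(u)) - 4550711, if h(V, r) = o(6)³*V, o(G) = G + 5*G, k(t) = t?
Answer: 65433289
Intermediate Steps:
u = 31/41 (u = 31*(1/41) = 31/41 ≈ 0.75610)
o(G) = 6*G
h(V, r) = 46656*V (h(V, r) = (6*6)³*V = 36³*V = 46656*V)
h(1500, k(u)) - 4550711 = 46656*1500 - 4550711 = 69984000 - 4550711 = 65433289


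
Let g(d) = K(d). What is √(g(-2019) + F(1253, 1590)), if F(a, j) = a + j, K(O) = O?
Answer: 2*√206 ≈ 28.705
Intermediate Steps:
g(d) = d
√(g(-2019) + F(1253, 1590)) = √(-2019 + (1253 + 1590)) = √(-2019 + 2843) = √824 = 2*√206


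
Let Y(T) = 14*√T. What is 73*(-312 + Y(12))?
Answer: -22776 + 2044*√3 ≈ -19236.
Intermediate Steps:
73*(-312 + Y(12)) = 73*(-312 + 14*√12) = 73*(-312 + 14*(2*√3)) = 73*(-312 + 28*√3) = -22776 + 2044*√3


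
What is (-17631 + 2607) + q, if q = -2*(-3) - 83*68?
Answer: -20662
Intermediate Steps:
q = -5638 (q = 6 - 5644 = -5638)
(-17631 + 2607) + q = (-17631 + 2607) - 5638 = -15024 - 5638 = -20662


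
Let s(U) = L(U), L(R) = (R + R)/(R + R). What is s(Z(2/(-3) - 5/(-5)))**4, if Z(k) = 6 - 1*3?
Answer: 1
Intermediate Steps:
L(R) = 1 (L(R) = (2*R)/((2*R)) = (2*R)*(1/(2*R)) = 1)
Z(k) = 3 (Z(k) = 6 - 3 = 3)
s(U) = 1
s(Z(2/(-3) - 5/(-5)))**4 = 1**4 = 1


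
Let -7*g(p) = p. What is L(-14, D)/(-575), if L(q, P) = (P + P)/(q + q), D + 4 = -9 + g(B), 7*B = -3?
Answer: -317/197225 ≈ -0.0016073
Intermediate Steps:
B = -3/7 (B = (⅐)*(-3) = -3/7 ≈ -0.42857)
g(p) = -p/7
D = -634/49 (D = -4 + (-9 - ⅐*(-3/7)) = -4 + (-9 + 3/49) = -4 - 438/49 = -634/49 ≈ -12.939)
L(q, P) = P/q (L(q, P) = (2*P)/((2*q)) = (2*P)*(1/(2*q)) = P/q)
L(-14, D)/(-575) = (-634/49/(-14))/(-575) = -(-634)*(-1)/(28175*14) = -1/575*317/343 = -317/197225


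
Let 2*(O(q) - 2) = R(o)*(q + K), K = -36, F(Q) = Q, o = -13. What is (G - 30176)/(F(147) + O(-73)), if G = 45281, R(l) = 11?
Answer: -570/17 ≈ -33.529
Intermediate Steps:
O(q) = -196 + 11*q/2 (O(q) = 2 + (11*(q - 36))/2 = 2 + (11*(-36 + q))/2 = 2 + (-396 + 11*q)/2 = 2 + (-198 + 11*q/2) = -196 + 11*q/2)
(G - 30176)/(F(147) + O(-73)) = (45281 - 30176)/(147 + (-196 + (11/2)*(-73))) = 15105/(147 + (-196 - 803/2)) = 15105/(147 - 1195/2) = 15105/(-901/2) = 15105*(-2/901) = -570/17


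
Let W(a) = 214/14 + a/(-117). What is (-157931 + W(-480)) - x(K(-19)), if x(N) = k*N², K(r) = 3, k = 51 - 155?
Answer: -42854342/273 ≈ -1.5698e+5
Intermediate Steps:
W(a) = 107/7 - a/117 (W(a) = 214*(1/14) + a*(-1/117) = 107/7 - a/117)
k = -104
x(N) = -104*N²
(-157931 + W(-480)) - x(K(-19)) = (-157931 + (107/7 - 1/117*(-480))) - (-104)*3² = (-157931 + (107/7 + 160/39)) - (-104)*9 = (-157931 + 5293/273) - 1*(-936) = -43109870/273 + 936 = -42854342/273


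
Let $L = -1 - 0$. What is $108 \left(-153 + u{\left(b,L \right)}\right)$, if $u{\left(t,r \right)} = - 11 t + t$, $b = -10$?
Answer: $-5724$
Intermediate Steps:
$L = -1$ ($L = -1 + 0 = -1$)
$u{\left(t,r \right)} = - 10 t$
$108 \left(-153 + u{\left(b,L \right)}\right) = 108 \left(-153 - -100\right) = 108 \left(-153 + 100\right) = 108 \left(-53\right) = -5724$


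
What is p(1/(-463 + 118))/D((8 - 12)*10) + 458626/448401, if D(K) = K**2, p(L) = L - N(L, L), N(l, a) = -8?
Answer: 28266521151/27501928000 ≈ 1.0278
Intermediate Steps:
p(L) = 8 + L (p(L) = L - 1*(-8) = L + 8 = 8 + L)
p(1/(-463 + 118))/D((8 - 12)*10) + 458626/448401 = (8 + 1/(-463 + 118))/(((8 - 12)*10)**2) + 458626/448401 = (8 + 1/(-345))/((-4*10)**2) + 458626*(1/448401) = (8 - 1/345)/((-40)**2) + 458626/448401 = (2759/345)/1600 + 458626/448401 = (2759/345)*(1/1600) + 458626/448401 = 2759/552000 + 458626/448401 = 28266521151/27501928000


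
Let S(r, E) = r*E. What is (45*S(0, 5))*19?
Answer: 0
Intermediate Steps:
S(r, E) = E*r
(45*S(0, 5))*19 = (45*(5*0))*19 = (45*0)*19 = 0*19 = 0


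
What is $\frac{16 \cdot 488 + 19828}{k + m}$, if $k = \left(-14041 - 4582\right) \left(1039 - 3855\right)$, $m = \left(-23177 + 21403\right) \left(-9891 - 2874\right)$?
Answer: $\frac{13818}{37543739} \approx 0.00036805$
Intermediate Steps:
$m = 22645110$ ($m = \left(-1774\right) \left(-12765\right) = 22645110$)
$k = 52442368$ ($k = \left(-18623\right) \left(-2816\right) = 52442368$)
$\frac{16 \cdot 488 + 19828}{k + m} = \frac{16 \cdot 488 + 19828}{52442368 + 22645110} = \frac{7808 + 19828}{75087478} = 27636 \cdot \frac{1}{75087478} = \frac{13818}{37543739}$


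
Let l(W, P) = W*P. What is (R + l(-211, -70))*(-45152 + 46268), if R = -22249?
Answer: -8346564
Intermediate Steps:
l(W, P) = P*W
(R + l(-211, -70))*(-45152 + 46268) = (-22249 - 70*(-211))*(-45152 + 46268) = (-22249 + 14770)*1116 = -7479*1116 = -8346564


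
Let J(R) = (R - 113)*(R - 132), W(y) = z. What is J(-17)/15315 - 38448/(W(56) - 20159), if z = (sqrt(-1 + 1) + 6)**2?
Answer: 195722726/61636749 ≈ 3.1754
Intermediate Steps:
z = 36 (z = (sqrt(0) + 6)**2 = (0 + 6)**2 = 6**2 = 36)
W(y) = 36
J(R) = (-132 + R)*(-113 + R) (J(R) = (-113 + R)*(-132 + R) = (-132 + R)*(-113 + R))
J(-17)/15315 - 38448/(W(56) - 20159) = (14916 + (-17)**2 - 245*(-17))/15315 - 38448/(36 - 20159) = (14916 + 289 + 4165)*(1/15315) - 38448/(-20123) = 19370*(1/15315) - 38448*(-1/20123) = 3874/3063 + 38448/20123 = 195722726/61636749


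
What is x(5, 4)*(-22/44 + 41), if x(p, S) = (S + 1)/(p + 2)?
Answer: 405/14 ≈ 28.929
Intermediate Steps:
x(p, S) = (1 + S)/(2 + p)
x(5, 4)*(-22/44 + 41) = ((1 + 4)/(2 + 5))*(-22/44 + 41) = (5/7)*(-22*1/44 + 41) = ((⅐)*5)*(-½ + 41) = (5/7)*(81/2) = 405/14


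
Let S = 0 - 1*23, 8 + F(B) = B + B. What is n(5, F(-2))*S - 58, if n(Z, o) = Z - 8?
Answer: 11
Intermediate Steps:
F(B) = -8 + 2*B (F(B) = -8 + (B + B) = -8 + 2*B)
n(Z, o) = -8 + Z
S = -23 (S = 0 - 23 = -23)
n(5, F(-2))*S - 58 = (-8 + 5)*(-23) - 58 = -3*(-23) - 58 = 69 - 58 = 11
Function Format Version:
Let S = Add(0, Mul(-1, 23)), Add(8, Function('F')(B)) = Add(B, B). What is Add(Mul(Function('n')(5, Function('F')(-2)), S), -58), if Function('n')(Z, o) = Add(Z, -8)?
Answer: 11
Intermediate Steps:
Function('F')(B) = Add(-8, Mul(2, B)) (Function('F')(B) = Add(-8, Add(B, B)) = Add(-8, Mul(2, B)))
Function('n')(Z, o) = Add(-8, Z)
S = -23 (S = Add(0, -23) = -23)
Add(Mul(Function('n')(5, Function('F')(-2)), S), -58) = Add(Mul(Add(-8, 5), -23), -58) = Add(Mul(-3, -23), -58) = Add(69, -58) = 11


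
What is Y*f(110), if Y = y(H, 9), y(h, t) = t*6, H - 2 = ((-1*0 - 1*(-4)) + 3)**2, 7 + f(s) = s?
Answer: 5562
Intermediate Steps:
f(s) = -7 + s
H = 51 (H = 2 + ((-1*0 - 1*(-4)) + 3)**2 = 2 + ((0 + 4) + 3)**2 = 2 + (4 + 3)**2 = 2 + 7**2 = 2 + 49 = 51)
y(h, t) = 6*t
Y = 54 (Y = 6*9 = 54)
Y*f(110) = 54*(-7 + 110) = 54*103 = 5562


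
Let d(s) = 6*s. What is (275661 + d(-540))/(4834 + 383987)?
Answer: 90807/129607 ≈ 0.70063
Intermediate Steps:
(275661 + d(-540))/(4834 + 383987) = (275661 + 6*(-540))/(4834 + 383987) = (275661 - 3240)/388821 = 272421*(1/388821) = 90807/129607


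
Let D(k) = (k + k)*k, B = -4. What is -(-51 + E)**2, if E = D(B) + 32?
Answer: -169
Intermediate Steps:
D(k) = 2*k**2 (D(k) = (2*k)*k = 2*k**2)
E = 64 (E = 2*(-4)**2 + 32 = 2*16 + 32 = 32 + 32 = 64)
-(-51 + E)**2 = -(-51 + 64)**2 = -1*13**2 = -1*169 = -169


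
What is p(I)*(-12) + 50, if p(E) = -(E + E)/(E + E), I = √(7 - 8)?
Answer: 62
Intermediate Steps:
I
p(E) = -1 (p(E) = -2*E/(2*E) = -2*E*1/(2*E) = -1*1 = -1)
p(I)*(-12) + 50 = -1*(-12) + 50 = 12 + 50 = 62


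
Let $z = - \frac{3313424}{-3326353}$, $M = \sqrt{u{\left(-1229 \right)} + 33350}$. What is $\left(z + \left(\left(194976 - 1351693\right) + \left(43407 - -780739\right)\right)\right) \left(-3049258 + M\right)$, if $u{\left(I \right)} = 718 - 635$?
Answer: $\frac{3373227117963186862}{3326353} - \frac{1106245230139 \sqrt{33433}}{3326353} \approx 1.014 \cdot 10^{12}$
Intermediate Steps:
$u{\left(I \right)} = 83$
$M = \sqrt{33433}$ ($M = \sqrt{83 + 33350} = \sqrt{33433} \approx 182.85$)
$z = \frac{3313424}{3326353}$ ($z = \left(-3313424\right) \left(- \frac{1}{3326353}\right) = \frac{3313424}{3326353} \approx 0.99611$)
$\left(z + \left(\left(194976 - 1351693\right) + \left(43407 - -780739\right)\right)\right) \left(-3049258 + M\right) = \left(\frac{3313424}{3326353} + \left(\left(194976 - 1351693\right) + \left(43407 - -780739\right)\right)\right) \left(-3049258 + \sqrt{33433}\right) = \left(\frac{3313424}{3326353} + \left(-1156717 + \left(43407 + 780739\right)\right)\right) \left(-3049258 + \sqrt{33433}\right) = \left(\frac{3313424}{3326353} + \left(-1156717 + 824146\right)\right) \left(-3049258 + \sqrt{33433}\right) = \left(\frac{3313424}{3326353} - 332571\right) \left(-3049258 + \sqrt{33433}\right) = - \frac{1106245230139 \left(-3049258 + \sqrt{33433}\right)}{3326353} = \frac{3373227117963186862}{3326353} - \frac{1106245230139 \sqrt{33433}}{3326353}$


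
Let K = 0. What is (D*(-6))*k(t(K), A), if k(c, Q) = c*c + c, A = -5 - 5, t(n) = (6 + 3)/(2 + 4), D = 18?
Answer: -405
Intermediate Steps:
t(n) = 3/2 (t(n) = 9/6 = 9*(⅙) = 3/2)
A = -10
k(c, Q) = c + c² (k(c, Q) = c² + c = c + c²)
(D*(-6))*k(t(K), A) = (18*(-6))*(3*(1 + 3/2)/2) = -162*5/2 = -108*15/4 = -405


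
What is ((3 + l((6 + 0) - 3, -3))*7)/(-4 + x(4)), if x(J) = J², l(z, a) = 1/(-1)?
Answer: 7/6 ≈ 1.1667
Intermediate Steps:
l(z, a) = -1
((3 + l((6 + 0) - 3, -3))*7)/(-4 + x(4)) = ((3 - 1)*7)/(-4 + 4²) = (2*7)/(-4 + 16) = 14/12 = 14*(1/12) = 7/6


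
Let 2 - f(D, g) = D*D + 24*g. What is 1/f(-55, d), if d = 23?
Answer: -1/3575 ≈ -0.00027972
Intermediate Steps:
f(D, g) = 2 - D² - 24*g (f(D, g) = 2 - (D*D + 24*g) = 2 - (D² + 24*g) = 2 + (-D² - 24*g) = 2 - D² - 24*g)
1/f(-55, d) = 1/(2 - 1*(-55)² - 24*23) = 1/(2 - 1*3025 - 552) = 1/(2 - 3025 - 552) = 1/(-3575) = -1/3575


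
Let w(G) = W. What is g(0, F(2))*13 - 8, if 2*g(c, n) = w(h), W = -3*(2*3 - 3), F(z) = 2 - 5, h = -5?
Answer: -133/2 ≈ -66.500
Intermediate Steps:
F(z) = -3
W = -9 (W = -3*(6 - 3) = -3*3 = -9)
w(G) = -9
g(c, n) = -9/2 (g(c, n) = (1/2)*(-9) = -9/2)
g(0, F(2))*13 - 8 = -9/2*13 - 8 = -117/2 - 8 = -133/2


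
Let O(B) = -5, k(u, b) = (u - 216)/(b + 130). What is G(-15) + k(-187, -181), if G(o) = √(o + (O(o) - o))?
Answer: 403/51 + I*√5 ≈ 7.902 + 2.2361*I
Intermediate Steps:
k(u, b) = (-216 + u)/(130 + b)
G(o) = I*√5 (G(o) = √(o + (-5 - o)) = √(-5) = I*√5)
G(-15) + k(-187, -181) = I*√5 + (-216 - 187)/(130 - 181) = I*√5 - 403/(-51) = I*√5 - 1/51*(-403) = I*√5 + 403/51 = 403/51 + I*√5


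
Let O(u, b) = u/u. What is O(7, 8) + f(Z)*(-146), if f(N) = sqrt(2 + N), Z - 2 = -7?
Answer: 1 - 146*I*sqrt(3) ≈ 1.0 - 252.88*I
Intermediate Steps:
Z = -5 (Z = 2 - 7 = -5)
O(u, b) = 1
O(7, 8) + f(Z)*(-146) = 1 + sqrt(2 - 5)*(-146) = 1 + sqrt(-3)*(-146) = 1 + (I*sqrt(3))*(-146) = 1 - 146*I*sqrt(3)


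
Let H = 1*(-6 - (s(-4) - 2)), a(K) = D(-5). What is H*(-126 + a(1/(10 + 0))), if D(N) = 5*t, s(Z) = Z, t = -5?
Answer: 0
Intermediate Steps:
D(N) = -25 (D(N) = 5*(-5) = -25)
a(K) = -25
H = 0 (H = 1*(-6 - (-4 - 2)) = 1*(-6 - 1*(-6)) = 1*(-6 + 6) = 1*0 = 0)
H*(-126 + a(1/(10 + 0))) = 0*(-126 - 25) = 0*(-151) = 0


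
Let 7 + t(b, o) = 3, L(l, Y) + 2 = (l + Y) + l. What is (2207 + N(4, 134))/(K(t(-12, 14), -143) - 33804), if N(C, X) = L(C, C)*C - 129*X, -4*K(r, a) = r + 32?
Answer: 15039/33811 ≈ 0.44480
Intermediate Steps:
L(l, Y) = -2 + Y + 2*l (L(l, Y) = -2 + ((l + Y) + l) = -2 + ((Y + l) + l) = -2 + (Y + 2*l) = -2 + Y + 2*l)
t(b, o) = -4 (t(b, o) = -7 + 3 = -4)
K(r, a) = -8 - r/4 (K(r, a) = -(r + 32)/4 = -(32 + r)/4 = -8 - r/4)
N(C, X) = -129*X + C*(-2 + 3*C) (N(C, X) = (-2 + C + 2*C)*C - 129*X = (-2 + 3*C)*C - 129*X = C*(-2 + 3*C) - 129*X = -129*X + C*(-2 + 3*C))
(2207 + N(4, 134))/(K(t(-12, 14), -143) - 33804) = (2207 + (-129*134 + 4*(-2 + 3*4)))/((-8 - 1/4*(-4)) - 33804) = (2207 + (-17286 + 4*(-2 + 12)))/((-8 + 1) - 33804) = (2207 + (-17286 + 4*10))/(-7 - 33804) = (2207 + (-17286 + 40))/(-33811) = (2207 - 17246)*(-1/33811) = -15039*(-1/33811) = 15039/33811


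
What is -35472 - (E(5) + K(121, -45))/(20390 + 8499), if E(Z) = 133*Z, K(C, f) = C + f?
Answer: -1024751349/28889 ≈ -35472.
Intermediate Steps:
-35472 - (E(5) + K(121, -45))/(20390 + 8499) = -35472 - (133*5 + (121 - 45))/(20390 + 8499) = -35472 - (665 + 76)/28889 = -35472 - 741/28889 = -1024751349/28889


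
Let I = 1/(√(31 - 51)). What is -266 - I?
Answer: -266 + I*√5/10 ≈ -266.0 + 0.22361*I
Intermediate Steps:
I = -I*√5/10 (I = 1/(√(-20)) = 1/(2*I*√5) = -I*√5/10 ≈ -0.22361*I)
-266 - I = -266 - (-1)*I*√5/10 = -266 + I*√5/10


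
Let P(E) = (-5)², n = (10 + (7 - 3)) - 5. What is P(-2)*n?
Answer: 225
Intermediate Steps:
n = 9 (n = (10 + 4) - 5 = 14 - 5 = 9)
P(E) = 25
P(-2)*n = 25*9 = 225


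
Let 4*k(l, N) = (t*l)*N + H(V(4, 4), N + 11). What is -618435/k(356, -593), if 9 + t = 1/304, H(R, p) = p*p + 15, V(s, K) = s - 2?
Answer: -188004240/170089259 ≈ -1.1053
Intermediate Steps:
V(s, K) = -2 + s
H(R, p) = 15 + p**2 (H(R, p) = p**2 + 15 = 15 + p**2)
t = -2735/304 (t = -9 + 1/304 = -2735/304 ≈ -8.9967)
k(l, N) = 15/4 + (11 + N)**2/4 - 2735*N*l/1216 (k(l, N) = ((-2735*l/304)*N + (15 + (N + 11)**2))/4 = (-2735*N*l/304 + (15 + (11 + N)**2))/4 = (15 + (11 + N)**2 - 2735*N*l/304)/4 = 15/4 + (11 + N)**2/4 - 2735*N*l/1216)
-618435/k(356, -593) = -618435/(15/4 + (11 - 593)**2/4 - 2735/1216*(-593)*356) = -618435/(15/4 + (1/4)*(-582)**2 + 144345095/304) = -618435/(15/4 + (1/4)*338724 + 144345095/304) = -618435/(15/4 + 84681 + 144345095/304) = -618435/170089259/304 = -618435*304/170089259 = -188004240/170089259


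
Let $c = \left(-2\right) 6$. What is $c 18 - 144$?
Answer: $-360$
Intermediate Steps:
$c = -12$
$c 18 - 144 = \left(-12\right) 18 - 144 = -216 - 144 = -360$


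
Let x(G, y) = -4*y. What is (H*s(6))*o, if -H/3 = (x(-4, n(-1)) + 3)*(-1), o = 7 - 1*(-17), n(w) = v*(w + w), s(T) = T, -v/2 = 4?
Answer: -26352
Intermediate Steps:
v = -8 (v = -2*4 = -8)
n(w) = -16*w (n(w) = -8*(w + w) = -16*w)
o = 24 (o = 7 + 17 = 24)
H = -183 (H = -3*(-(-64)*(-1) + 3)*(-1) = -3*(-4*16 + 3)*(-1) = -3*(-64 + 3)*(-1) = -(-183)*(-1) = -3*61 = -183)
(H*s(6))*o = -183*6*24 = -1098*24 = -26352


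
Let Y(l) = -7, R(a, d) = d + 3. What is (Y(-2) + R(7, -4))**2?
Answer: 64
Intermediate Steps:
R(a, d) = 3 + d
(Y(-2) + R(7, -4))**2 = (-7 + (3 - 4))**2 = (-7 - 1)**2 = (-8)**2 = 64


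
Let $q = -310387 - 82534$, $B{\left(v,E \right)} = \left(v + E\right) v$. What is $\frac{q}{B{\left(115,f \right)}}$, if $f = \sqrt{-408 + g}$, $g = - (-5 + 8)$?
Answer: $- \frac{392921}{13636} + \frac{392921 i \sqrt{411}}{1568140} \approx -28.815 + 5.0797 i$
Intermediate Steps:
$g = -3$ ($g = \left(-1\right) 3 = -3$)
$f = i \sqrt{411}$ ($f = \sqrt{-408 - 3} = \sqrt{-411} = i \sqrt{411} \approx 20.273 i$)
$B{\left(v,E \right)} = v \left(E + v\right)$ ($B{\left(v,E \right)} = \left(E + v\right) v = v \left(E + v\right)$)
$q = -392921$
$\frac{q}{B{\left(115,f \right)}} = - \frac{392921}{115 \left(i \sqrt{411} + 115\right)} = - \frac{392921}{115 \left(115 + i \sqrt{411}\right)} = - \frac{392921}{13225 + 115 i \sqrt{411}}$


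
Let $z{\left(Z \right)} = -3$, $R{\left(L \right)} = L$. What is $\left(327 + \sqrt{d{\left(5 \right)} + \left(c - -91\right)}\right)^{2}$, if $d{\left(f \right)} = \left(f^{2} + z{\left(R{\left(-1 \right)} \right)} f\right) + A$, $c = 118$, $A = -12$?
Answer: $107136 + 1962 \sqrt{23} \approx 1.1655 \cdot 10^{5}$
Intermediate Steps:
$d{\left(f \right)} = -12 + f^{2} - 3 f$ ($d{\left(f \right)} = \left(f^{2} - 3 f\right) - 12 = -12 + f^{2} - 3 f$)
$\left(327 + \sqrt{d{\left(5 \right)} + \left(c - -91\right)}\right)^{2} = \left(327 + \sqrt{\left(-12 + 5^{2} - 15\right) + \left(118 - -91\right)}\right)^{2} = \left(327 + \sqrt{\left(-12 + 25 - 15\right) + \left(118 + 91\right)}\right)^{2} = \left(327 + \sqrt{-2 + 209}\right)^{2} = \left(327 + \sqrt{207}\right)^{2} = \left(327 + 3 \sqrt{23}\right)^{2}$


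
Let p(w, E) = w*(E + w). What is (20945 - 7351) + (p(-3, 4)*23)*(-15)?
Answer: 14629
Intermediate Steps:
(20945 - 7351) + (p(-3, 4)*23)*(-15) = (20945 - 7351) + (-3*(4 - 3)*23)*(-15) = 13594 + (-3*1*23)*(-15) = 13594 - 3*23*(-15) = 13594 - 69*(-15) = 13594 + 1035 = 14629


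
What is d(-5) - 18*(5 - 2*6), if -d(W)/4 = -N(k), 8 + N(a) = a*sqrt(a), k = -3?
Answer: 94 - 12*I*sqrt(3) ≈ 94.0 - 20.785*I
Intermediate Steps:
N(a) = -8 + a**(3/2) (N(a) = -8 + a*sqrt(a) = -8 + a**(3/2))
d(W) = -32 - 12*I*sqrt(3) (d(W) = -(-4)*(-8 + (-3)**(3/2)) = -(-4)*(-8 - 3*I*sqrt(3)) = -4*(8 + 3*I*sqrt(3)) = -32 - 12*I*sqrt(3))
d(-5) - 18*(5 - 2*6) = (-32 - 12*I*sqrt(3)) - 18*(5 - 2*6) = (-32 - 12*I*sqrt(3)) - 18*(5 - 12) = (-32 - 12*I*sqrt(3)) - 18*(-7) = (-32 - 12*I*sqrt(3)) + 126 = 94 - 12*I*sqrt(3)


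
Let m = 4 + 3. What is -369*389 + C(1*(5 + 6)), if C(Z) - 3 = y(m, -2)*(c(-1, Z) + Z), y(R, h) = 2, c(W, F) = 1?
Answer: -143514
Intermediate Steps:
m = 7
C(Z) = 5 + 2*Z (C(Z) = 3 + 2*(1 + Z) = 3 + (2 + 2*Z) = 5 + 2*Z)
-369*389 + C(1*(5 + 6)) = -369*389 + (5 + 2*(1*(5 + 6))) = -143541 + (5 + 2*(1*11)) = -143541 + (5 + 2*11) = -143541 + (5 + 22) = -143541 + 27 = -143514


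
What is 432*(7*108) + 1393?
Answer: 327985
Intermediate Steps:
432*(7*108) + 1393 = 432*756 + 1393 = 326592 + 1393 = 327985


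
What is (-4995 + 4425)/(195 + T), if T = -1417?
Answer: 285/611 ≈ 0.46645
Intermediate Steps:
(-4995 + 4425)/(195 + T) = (-4995 + 4425)/(195 - 1417) = -570/(-1222) = -570*(-1/1222) = 285/611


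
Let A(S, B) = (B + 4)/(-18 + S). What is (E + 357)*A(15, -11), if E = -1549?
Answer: -8344/3 ≈ -2781.3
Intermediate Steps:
A(S, B) = (4 + B)/(-18 + S)
(E + 357)*A(15, -11) = (-1549 + 357)*((4 - 11)/(-18 + 15)) = -1192*(-7)/(-3) = -(-1192)*(-7)/3 = -1192*7/3 = -8344/3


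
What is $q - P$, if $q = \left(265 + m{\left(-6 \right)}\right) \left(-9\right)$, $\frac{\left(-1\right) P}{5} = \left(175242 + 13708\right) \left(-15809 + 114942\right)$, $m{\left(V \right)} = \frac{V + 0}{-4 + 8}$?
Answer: $\frac{187311798757}{2} \approx 9.3656 \cdot 10^{10}$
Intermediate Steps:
$m{\left(V \right)} = \frac{V}{4}$
$P = -93655901750$ ($P = - 5 \left(175242 + 13708\right) \left(-15809 + 114942\right) = - 5 \cdot 188950 \cdot 99133 = \left(-5\right) 18731180350 = -93655901750$)
$q = - \frac{4743}{2}$ ($q = \left(265 + \frac{1}{4} \left(-6\right)\right) \left(-9\right) = \left(265 - \frac{3}{2}\right) \left(-9\right) = \frac{527}{2} \left(-9\right) = - \frac{4743}{2} \approx -2371.5$)
$q - P = - \frac{4743}{2} - -93655901750 = - \frac{4743}{2} + 93655901750 = \frac{187311798757}{2}$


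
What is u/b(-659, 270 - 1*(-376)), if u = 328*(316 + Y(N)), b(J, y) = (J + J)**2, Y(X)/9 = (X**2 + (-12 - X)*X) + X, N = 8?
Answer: -39032/434281 ≈ -0.089877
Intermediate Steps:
Y(X) = 9*X + 9*X**2 + 9*X*(-12 - X) (Y(X) = 9*((X**2 + (-12 - X)*X) + X) = 9*((X**2 + X*(-12 - X)) + X) = 9*(X + X**2 + X*(-12 - X)) = 9*X + 9*X**2 + 9*X*(-12 - X))
b(J, y) = 4*J**2 (b(J, y) = (2*J)**2 = 4*J**2)
u = -156128 (u = 328*(316 - 99*8) = 328*(316 - 792) = 328*(-476) = -156128)
u/b(-659, 270 - 1*(-376)) = -156128/(4*(-659)**2) = -156128/(4*434281) = -156128/1737124 = -156128*1/1737124 = -39032/434281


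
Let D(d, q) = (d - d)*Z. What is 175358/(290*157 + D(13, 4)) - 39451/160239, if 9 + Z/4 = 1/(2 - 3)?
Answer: 13151493266/3647840835 ≈ 3.6053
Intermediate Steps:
Z = -40 (Z = -36 + 4/(2 - 3) = -36 + 4/(-1) = -36 + 4*(-1) = -36 - 4 = -40)
D(d, q) = 0 (D(d, q) = (d - d)*(-40) = 0*(-40) = 0)
175358/(290*157 + D(13, 4)) - 39451/160239 = 175358/(290*157 + 0) - 39451/160239 = 175358/(45530 + 0) - 39451*1/160239 = 175358/45530 - 39451/160239 = 175358*(1/45530) - 39451/160239 = 87679/22765 - 39451/160239 = 13151493266/3647840835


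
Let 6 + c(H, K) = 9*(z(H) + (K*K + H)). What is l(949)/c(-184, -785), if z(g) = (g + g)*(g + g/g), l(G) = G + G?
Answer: 1898/6150459 ≈ 0.00030859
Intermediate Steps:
l(G) = 2*G
z(g) = 2*g*(1 + g) (z(g) = (2*g)*(g + 1) = (2*g)*(1 + g) = 2*g*(1 + g))
c(H, K) = -6 + 9*H + 9*K**2 + 18*H*(1 + H) (c(H, K) = -6 + 9*(2*H*(1 + H) + (K*K + H)) = -6 + 9*(2*H*(1 + H) + (K**2 + H)) = -6 + 9*(2*H*(1 + H) + (H + K**2)) = -6 + 9*(H + K**2 + 2*H*(1 + H)) = -6 + (9*H + 9*K**2 + 18*H*(1 + H)) = -6 + 9*H + 9*K**2 + 18*H*(1 + H))
l(949)/c(-184, -785) = (2*949)/(-6 + 9*(-785)**2 + 18*(-184)**2 + 27*(-184)) = 1898/(-6 + 9*616225 + 18*33856 - 4968) = 1898/(-6 + 5546025 + 609408 - 4968) = 1898/6150459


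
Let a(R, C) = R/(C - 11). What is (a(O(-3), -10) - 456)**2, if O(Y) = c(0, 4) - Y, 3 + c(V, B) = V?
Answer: 207936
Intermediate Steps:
c(V, B) = -3 + V
O(Y) = -3 - Y (O(Y) = (-3 + 0) - Y = -3 - Y)
a(R, C) = R/(-11 + C)
(a(O(-3), -10) - 456)**2 = ((-3 - 1*(-3))/(-11 - 10) - 456)**2 = ((-3 + 3)/(-21) - 456)**2 = (0*(-1/21) - 456)**2 = (0 - 456)**2 = (-456)**2 = 207936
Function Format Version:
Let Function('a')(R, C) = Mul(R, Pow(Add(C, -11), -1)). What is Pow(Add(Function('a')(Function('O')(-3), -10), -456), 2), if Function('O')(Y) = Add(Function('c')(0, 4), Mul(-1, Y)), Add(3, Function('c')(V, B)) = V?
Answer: 207936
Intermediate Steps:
Function('c')(V, B) = Add(-3, V)
Function('O')(Y) = Add(-3, Mul(-1, Y)) (Function('O')(Y) = Add(Add(-3, 0), Mul(-1, Y)) = Add(-3, Mul(-1, Y)))
Function('a')(R, C) = Mul(R, Pow(Add(-11, C), -1))
Pow(Add(Function('a')(Function('O')(-3), -10), -456), 2) = Pow(Add(Mul(Add(-3, Mul(-1, -3)), Pow(Add(-11, -10), -1)), -456), 2) = Pow(Add(Mul(Add(-3, 3), Pow(-21, -1)), -456), 2) = Pow(Add(Mul(0, Rational(-1, 21)), -456), 2) = Pow(Add(0, -456), 2) = Pow(-456, 2) = 207936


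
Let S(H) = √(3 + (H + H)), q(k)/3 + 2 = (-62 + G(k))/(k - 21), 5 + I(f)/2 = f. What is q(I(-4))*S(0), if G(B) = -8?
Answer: -8*√3/13 ≈ -1.0659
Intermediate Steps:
I(f) = -10 + 2*f
q(k) = -6 - 210/(-21 + k) (q(k) = -6 + 3*((-62 - 8)/(k - 21)) = -6 + 3*(-70/(-21 + k)) = -6 - 210/(-21 + k))
S(H) = √(3 + 2*H)
q(I(-4))*S(0) = (6*(-14 - (-10 + 2*(-4)))/(-21 + (-10 + 2*(-4))))*√(3 + 2*0) = (6*(-14 - (-10 - 8))/(-21 + (-10 - 8)))*√(3 + 0) = (6*(-14 - 1*(-18))/(-21 - 18))*√3 = (6*(-14 + 18)/(-39))*√3 = (6*(-1/39)*4)*√3 = -8*√3/13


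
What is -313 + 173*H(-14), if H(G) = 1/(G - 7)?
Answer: -6746/21 ≈ -321.24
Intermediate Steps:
H(G) = 1/(-7 + G)
-313 + 173*H(-14) = -313 + 173/(-7 - 14) = -313 + 173/(-21) = -313 + 173*(-1/21) = -313 - 173/21 = -6746/21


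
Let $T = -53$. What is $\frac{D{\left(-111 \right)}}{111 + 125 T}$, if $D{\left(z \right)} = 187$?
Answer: $- \frac{187}{6514} \approx -0.028707$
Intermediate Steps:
$\frac{D{\left(-111 \right)}}{111 + 125 T} = \frac{187}{111 + 125 \left(-53\right)} = \frac{187}{111 - 6625} = \frac{187}{-6514} = 187 \left(- \frac{1}{6514}\right) = - \frac{187}{6514}$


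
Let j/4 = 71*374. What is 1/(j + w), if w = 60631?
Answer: 1/166847 ≈ 5.9935e-6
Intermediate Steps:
j = 106216 (j = 4*(71*374) = 4*26554 = 106216)
1/(j + w) = 1/(106216 + 60631) = 1/166847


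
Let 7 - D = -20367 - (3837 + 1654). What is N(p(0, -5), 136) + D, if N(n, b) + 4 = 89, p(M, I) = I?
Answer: 25950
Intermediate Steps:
N(n, b) = 85 (N(n, b) = -4 + 89 = 85)
D = 25865 (D = 7 - (-20367 - (3837 + 1654)) = 7 - (-20367 - 1*5491) = 7 - (-20367 - 5491) = 7 - 1*(-25858) = 7 + 25858 = 25865)
N(p(0, -5), 136) + D = 85 + 25865 = 25950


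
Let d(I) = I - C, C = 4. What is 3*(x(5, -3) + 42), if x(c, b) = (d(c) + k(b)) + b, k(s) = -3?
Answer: 111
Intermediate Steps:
d(I) = -4 + I (d(I) = I - 1*4 = I - 4 = -4 + I)
x(c, b) = -7 + b + c (x(c, b) = ((-4 + c) - 3) + b = (-7 + c) + b = -7 + b + c)
3*(x(5, -3) + 42) = 3*((-7 - 3 + 5) + 42) = 3*(-5 + 42) = 3*37 = 111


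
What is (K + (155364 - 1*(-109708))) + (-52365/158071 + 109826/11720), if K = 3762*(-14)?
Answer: 196757361622163/926296060 ≈ 2.1241e+5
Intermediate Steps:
K = -52668
(K + (155364 - 1*(-109708))) + (-52365/158071 + 109826/11720) = (-52668 + (155364 - 1*(-109708))) + (-52365/158071 + 109826/11720) = (-52668 + (155364 + 109708)) + (-52365*1/158071 + 109826*(1/11720)) = (-52668 + 265072) + (-52365/158071 + 54913/5860) = 212404 + 8373293923/926296060 = 196757361622163/926296060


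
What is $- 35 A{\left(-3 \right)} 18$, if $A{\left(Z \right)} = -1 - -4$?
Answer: $-1890$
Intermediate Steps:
$A{\left(Z \right)} = 3$ ($A{\left(Z \right)} = -1 + 4 = 3$)
$- 35 A{\left(-3 \right)} 18 = \left(-35\right) 3 \cdot 18 = \left(-105\right) 18 = -1890$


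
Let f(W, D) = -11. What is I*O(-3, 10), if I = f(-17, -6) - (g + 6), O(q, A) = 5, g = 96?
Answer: -565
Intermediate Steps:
I = -113 (I = -11 - (96 + 6) = -11 - 1*102 = -11 - 102 = -113)
I*O(-3, 10) = -113*5 = -565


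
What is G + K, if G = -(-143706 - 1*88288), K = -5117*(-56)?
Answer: 518546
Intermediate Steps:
K = 286552
G = 231994 (G = -(-143706 - 88288) = -1*(-231994) = 231994)
G + K = 231994 + 286552 = 518546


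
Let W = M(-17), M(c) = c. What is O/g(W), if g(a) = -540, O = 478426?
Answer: -239213/270 ≈ -885.97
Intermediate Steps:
W = -17
O/g(W) = 478426/(-540) = 478426*(-1/540) = -239213/270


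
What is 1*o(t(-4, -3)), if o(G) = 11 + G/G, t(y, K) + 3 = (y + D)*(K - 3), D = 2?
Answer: 12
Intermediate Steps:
t(y, K) = -3 + (-3 + K)*(2 + y) (t(y, K) = -3 + (y + 2)*(K - 3) = -3 + (2 + y)*(-3 + K) = -3 + (-3 + K)*(2 + y))
o(G) = 12 (o(G) = 11 + 1 = 12)
1*o(t(-4, -3)) = 1*12 = 12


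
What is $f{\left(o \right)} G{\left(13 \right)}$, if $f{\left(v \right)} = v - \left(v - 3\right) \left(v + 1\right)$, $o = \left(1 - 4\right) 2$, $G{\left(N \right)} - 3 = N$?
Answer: $-816$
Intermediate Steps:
$G{\left(N \right)} = 3 + N$
$o = -6$ ($o = \left(-3\right) 2 = -6$)
$f{\left(v \right)} = v - \left(1 + v\right) \left(-3 + v\right)$ ($f{\left(v \right)} = v - \left(-3 + v\right) \left(1 + v\right) = v - \left(1 + v\right) \left(-3 + v\right)$)
$f{\left(o \right)} G{\left(13 \right)} = \left(3 - \left(-6\right)^{2} + 3 \left(-6\right)\right) \left(3 + 13\right) = \left(3 - 36 - 18\right) 16 = \left(-51\right) 16 = -816$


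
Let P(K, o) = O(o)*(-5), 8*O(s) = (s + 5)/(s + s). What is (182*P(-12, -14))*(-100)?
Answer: 14625/4 ≈ 3656.3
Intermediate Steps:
O(s) = (5 + s)/(16*s) (O(s) = ((s + 5)/(s + s))/8 = ((5 + s)/((2*s)))/8 = ((5 + s)*(1/(2*s)))/8 = ((5 + s)/(2*s))/8 = (5 + s)/(16*s))
P(K, o) = -5*(5 + o)/(16*o) (P(K, o) = ((5 + o)/(16*o))*(-5) = -5*(5 + o)/(16*o))
(182*P(-12, -14))*(-100) = (182*((5/16)*(-5 - 1*(-14))/(-14)))*(-100) = (182*((5/16)*(-1/14)*(-5 + 14)))*(-100) = (182*((5/16)*(-1/14)*9))*(-100) = (182*(-45/224))*(-100) = -585/16*(-100) = 14625/4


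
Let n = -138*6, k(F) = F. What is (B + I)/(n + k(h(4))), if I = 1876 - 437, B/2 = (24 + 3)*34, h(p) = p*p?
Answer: -3275/812 ≈ -4.0332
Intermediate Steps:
h(p) = p²
B = 1836 (B = 2*((24 + 3)*34) = 2*(27*34) = 2*918 = 1836)
n = -828
I = 1439
(B + I)/(n + k(h(4))) = (1836 + 1439)/(-828 + 4²) = 3275/(-828 + 16) = 3275/(-812) = 3275*(-1/812) = -3275/812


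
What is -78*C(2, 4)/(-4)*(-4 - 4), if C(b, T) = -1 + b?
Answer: -156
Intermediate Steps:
-78*C(2, 4)/(-4)*(-4 - 4) = -78*(-1 + 2)/(-4)*(-4 - 4) = -78*1*(-¼)*(-8) = -(-39)*(-8)/2 = -78*2 = -156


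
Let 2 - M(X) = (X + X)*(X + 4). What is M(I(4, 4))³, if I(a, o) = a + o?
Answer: -6859000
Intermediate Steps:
M(X) = 2 - 2*X*(4 + X) (M(X) = 2 - (X + X)*(X + 4) = 2 - 2*X*(4 + X))
M(I(4, 4))³ = (2 - 8*(4 + 4) - 2*(4 + 4)²)³ = (2 - 8*8 - 2*8²)³ = (2 - 64 - 2*64)³ = (2 - 64 - 128)³ = (-190)³ = -6859000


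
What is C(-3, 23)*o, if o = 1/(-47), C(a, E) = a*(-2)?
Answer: -6/47 ≈ -0.12766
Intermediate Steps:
C(a, E) = -2*a
o = -1/47 ≈ -0.021277
C(-3, 23)*o = -2*(-3)*(-1/47) = 6*(-1/47) = -6/47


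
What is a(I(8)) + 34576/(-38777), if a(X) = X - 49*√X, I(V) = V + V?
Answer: -7014436/38777 ≈ -180.89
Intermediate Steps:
I(V) = 2*V
a(I(8)) + 34576/(-38777) = (2*8 - 49*√(2*8)) + 34576/(-38777) = (16 - 49*√16) + 34576*(-1/38777) = (16 - 49*4) - 34576/38777 = (16 - 196) - 34576/38777 = -180 - 34576/38777 = -7014436/38777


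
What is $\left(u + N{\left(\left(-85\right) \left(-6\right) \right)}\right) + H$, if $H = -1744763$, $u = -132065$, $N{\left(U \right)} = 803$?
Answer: $-1876025$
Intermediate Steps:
$\left(u + N{\left(\left(-85\right) \left(-6\right) \right)}\right) + H = \left(-132065 + 803\right) - 1744763 = -131262 - 1744763 = -1876025$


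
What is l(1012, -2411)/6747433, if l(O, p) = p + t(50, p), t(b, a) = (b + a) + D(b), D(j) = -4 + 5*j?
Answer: -4526/6747433 ≈ -0.00067077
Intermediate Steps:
t(b, a) = -4 + a + 6*b (t(b, a) = (b + a) + (-4 + 5*b) = (a + b) + (-4 + 5*b) = -4 + a + 6*b)
l(O, p) = 296 + 2*p (l(O, p) = p + (-4 + p + 6*50) = p + (-4 + p + 300) = p + (296 + p) = 296 + 2*p)
l(1012, -2411)/6747433 = (296 + 2*(-2411))/6747433 = (296 - 4822)*(1/6747433) = -4526*1/6747433 = -4526/6747433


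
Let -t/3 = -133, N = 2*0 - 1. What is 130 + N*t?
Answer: -269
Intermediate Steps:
N = -1 (N = 0 - 1 = -1)
t = 399 (t = -3*(-133) = 399)
130 + N*t = 130 - 1*399 = 130 - 399 = -269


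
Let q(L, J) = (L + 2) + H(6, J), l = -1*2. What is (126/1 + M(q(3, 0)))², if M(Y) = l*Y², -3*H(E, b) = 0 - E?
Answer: 784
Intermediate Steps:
H(E, b) = E/3 (H(E, b) = -(0 - E)/3 = -(-1)*E/3 = E/3)
l = -2
q(L, J) = 4 + L (q(L, J) = (L + 2) + (⅓)*6 = (2 + L) + 2 = 4 + L)
M(Y) = -2*Y²
(126/1 + M(q(3, 0)))² = (126/1 - 2*(4 + 3)²)² = (126*1 - 2*7²)² = (126 - 2*49)² = (126 - 98)² = 28² = 784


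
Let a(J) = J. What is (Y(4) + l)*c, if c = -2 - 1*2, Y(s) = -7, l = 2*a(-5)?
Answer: 68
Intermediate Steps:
l = -10 (l = 2*(-5) = -10)
c = -4 (c = -2 - 2 = -4)
(Y(4) + l)*c = (-7 - 10)*(-4) = -17*(-4) = 68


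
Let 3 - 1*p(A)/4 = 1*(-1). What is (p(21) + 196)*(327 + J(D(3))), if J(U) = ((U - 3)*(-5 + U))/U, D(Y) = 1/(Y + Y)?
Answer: 260230/3 ≈ 86743.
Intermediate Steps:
p(A) = 16 (p(A) = 12 - 4*(-1) = 12 + 4 = 16)
D(Y) = 1/(2*Y)
J(U) = (-5 + U)*(-3 + U)/U (J(U) = ((-3 + U)*(-5 + U))/U = ((-5 + U)*(-3 + U))/U = (-5 + U)*(-3 + U)/U)
(p(21) + 196)*(327 + J(D(3))) = (16 + 196)*(327 + (-8 + (½)/3 + 15/(((½)/3)))) = 212*(327 + (-8 + (½)*(⅓) + 15/(((½)*(⅓))))) = 212*(327 + (-8 + ⅙ + 15/(⅙))) = 212*(327 + (-8 + ⅙ + 15*6)) = 212*(327 + (-8 + ⅙ + 90)) = 212*(327 + 493/6) = 212*(2455/6) = 260230/3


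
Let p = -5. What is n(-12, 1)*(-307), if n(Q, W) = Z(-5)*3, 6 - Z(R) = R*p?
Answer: 17499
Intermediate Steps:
Z(R) = 6 + 5*R (Z(R) = 6 - R*(-5) = 6 - (-5)*R = 6 + 5*R)
n(Q, W) = -57 (n(Q, W) = (6 + 5*(-5))*3 = (6 - 25)*3 = -19*3 = -57)
n(-12, 1)*(-307) = -57*(-307) = 17499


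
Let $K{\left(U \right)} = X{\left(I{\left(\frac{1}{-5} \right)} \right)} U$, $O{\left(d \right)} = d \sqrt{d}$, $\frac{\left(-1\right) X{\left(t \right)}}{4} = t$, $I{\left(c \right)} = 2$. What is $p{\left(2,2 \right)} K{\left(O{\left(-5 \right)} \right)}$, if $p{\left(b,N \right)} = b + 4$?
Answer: $240 i \sqrt{5} \approx 536.66 i$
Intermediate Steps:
$p{\left(b,N \right)} = 4 + b$
$X{\left(t \right)} = - 4 t$
$O{\left(d \right)} = d^{\frac{3}{2}}$
$K{\left(U \right)} = - 8 U$ ($K{\left(U \right)} = \left(-4\right) 2 U = - 8 U$)
$p{\left(2,2 \right)} K{\left(O{\left(-5 \right)} \right)} = \left(4 + 2\right) \left(- 8 \left(-5\right)^{\frac{3}{2}}\right) = 6 \left(- 8 \left(- 5 i \sqrt{5}\right)\right) = 6 \cdot 40 i \sqrt{5} = 240 i \sqrt{5}$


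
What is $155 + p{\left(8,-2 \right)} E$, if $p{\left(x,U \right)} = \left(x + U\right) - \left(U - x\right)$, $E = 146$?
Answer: $2491$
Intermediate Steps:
$p{\left(x,U \right)} = 2 x$ ($p{\left(x,U \right)} = \left(U + x\right) - \left(U - x\right) = 2 x$)
$155 + p{\left(8,-2 \right)} E = 155 + 2 \cdot 8 \cdot 146 = 155 + 16 \cdot 146 = 155 + 2336 = 2491$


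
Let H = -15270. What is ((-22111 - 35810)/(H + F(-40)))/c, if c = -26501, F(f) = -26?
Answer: -57921/405359296 ≈ -0.00014289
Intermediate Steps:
((-22111 - 35810)/(H + F(-40)))/c = ((-22111 - 35810)/(-15270 - 26))/(-26501) = -57921/(-15296)*(-1/26501) = -57921*(-1/15296)*(-1/26501) = (57921/15296)*(-1/26501) = -57921/405359296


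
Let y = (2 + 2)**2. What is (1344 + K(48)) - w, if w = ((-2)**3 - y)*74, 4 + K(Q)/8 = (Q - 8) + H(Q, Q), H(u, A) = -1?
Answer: 3400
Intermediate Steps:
y = 16 (y = 4**2 = 16)
K(Q) = -104 + 8*Q (K(Q) = -32 + 8*((Q - 8) - 1) = -32 + 8*((-8 + Q) - 1) = -32 + 8*(-9 + Q) = -32 + (-72 + 8*Q) = -104 + 8*Q)
w = -1776 (w = ((-2)**3 - 1*16)*74 = (-8 - 16)*74 = -24*74 = -1776)
(1344 + K(48)) - w = (1344 + (-104 + 8*48)) - 1*(-1776) = (1344 + (-104 + 384)) + 1776 = (1344 + 280) + 1776 = 1624 + 1776 = 3400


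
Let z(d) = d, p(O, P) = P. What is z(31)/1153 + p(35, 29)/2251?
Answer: 103218/2595403 ≈ 0.039770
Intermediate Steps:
z(31)/1153 + p(35, 29)/2251 = 31/1153 + 29/2251 = 103218/2595403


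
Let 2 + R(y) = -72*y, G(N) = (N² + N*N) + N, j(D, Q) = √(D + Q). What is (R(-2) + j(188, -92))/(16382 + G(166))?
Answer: 71/35830 + √6/17915 ≈ 0.0021183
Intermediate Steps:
G(N) = N + 2*N² (G(N) = (N² + N²) + N = 2*N² + N = N + 2*N²)
R(y) = -2 - 72*y
(R(-2) + j(188, -92))/(16382 + G(166)) = ((-2 - 72*(-2)) + √(188 - 92))/(16382 + 166*(1 + 2*166)) = ((-2 + 144) + √96)/(16382 + 166*(1 + 332)) = (142 + 4*√6)/(16382 + 166*333) = (142 + 4*√6)/(16382 + 55278) = (142 + 4*√6)/71660 = (142 + 4*√6)*(1/71660) = 71/35830 + √6/17915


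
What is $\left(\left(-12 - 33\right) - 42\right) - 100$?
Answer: $-187$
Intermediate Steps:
$\left(\left(-12 - 33\right) - 42\right) - 100 = \left(-45 - 42\right) - 100 = -87 - 100 = -187$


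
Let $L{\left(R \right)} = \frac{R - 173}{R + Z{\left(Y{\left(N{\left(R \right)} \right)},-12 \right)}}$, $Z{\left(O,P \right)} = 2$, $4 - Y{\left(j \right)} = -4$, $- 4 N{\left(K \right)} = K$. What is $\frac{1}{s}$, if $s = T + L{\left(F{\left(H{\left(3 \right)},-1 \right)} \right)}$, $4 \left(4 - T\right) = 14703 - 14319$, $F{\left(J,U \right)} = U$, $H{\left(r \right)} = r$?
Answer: $- \frac{1}{266} \approx -0.0037594$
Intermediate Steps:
$N{\left(K \right)} = - \frac{K}{4}$
$Y{\left(j \right)} = 8$ ($Y{\left(j \right)} = 4 - -4 = 4 + 4 = 8$)
$L{\left(R \right)} = \frac{-173 + R}{2 + R}$ ($L{\left(R \right)} = \frac{R - 173}{R + 2} = \frac{-173 + R}{2 + R}$)
$T = -92$ ($T = 4 - \frac{14703 - 14319}{4} = 4 - 96 = -92$)
$s = -266$ ($s = -92 + \frac{-173 - 1}{2 - 1} = -92 + 1^{-1} \left(-174\right) = -92 + 1 \left(-174\right) = -92 - 174 = -266$)
$\frac{1}{s} = \frac{1}{-266} = - \frac{1}{266}$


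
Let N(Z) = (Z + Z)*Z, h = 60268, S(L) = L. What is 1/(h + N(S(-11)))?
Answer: 1/60510 ≈ 1.6526e-5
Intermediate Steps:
N(Z) = 2*Z² (N(Z) = (2*Z)*Z = 2*Z²)
1/(h + N(S(-11))) = 1/(60268 + 2*(-11)²) = 1/(60268 + 2*121) = 1/(60268 + 242) = 1/60510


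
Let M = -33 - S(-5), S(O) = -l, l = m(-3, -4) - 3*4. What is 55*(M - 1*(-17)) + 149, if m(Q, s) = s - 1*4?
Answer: -1831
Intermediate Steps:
m(Q, s) = -4 + s (m(Q, s) = s - 4 = -4 + s)
l = -20 (l = (-4 - 4) - 3*4 = -8 - 12 = -20)
S(O) = 20 (S(O) = -1*(-20) = 20)
M = -53 (M = -33 - 1*20 = -33 - 20 = -53)
55*(M - 1*(-17)) + 149 = 55*(-53 - 1*(-17)) + 149 = 55*(-53 + 17) + 149 = 55*(-36) + 149 = -1980 + 149 = -1831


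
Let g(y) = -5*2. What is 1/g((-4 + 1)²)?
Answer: -⅒ ≈ -0.10000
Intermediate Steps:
g(y) = -10
1/g((-4 + 1)²) = 1/(-10) = -⅒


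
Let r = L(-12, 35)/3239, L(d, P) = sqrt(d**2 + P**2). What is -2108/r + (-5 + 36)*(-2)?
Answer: -6830106/37 ≈ -1.8460e+5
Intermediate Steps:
L(d, P) = sqrt(P**2 + d**2)
r = 37/3239 (r = sqrt(35**2 + (-12)**2)/3239 = sqrt(1225 + 144)*(1/3239) = sqrt(1369)*(1/3239) = 37*(1/3239) = 37/3239 ≈ 0.011423)
-2108/r + (-5 + 36)*(-2) = -2108/37/3239 + (-5 + 36)*(-2) = -2108*3239/37 + 31*(-2) = -6827812/37 - 62 = -6830106/37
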